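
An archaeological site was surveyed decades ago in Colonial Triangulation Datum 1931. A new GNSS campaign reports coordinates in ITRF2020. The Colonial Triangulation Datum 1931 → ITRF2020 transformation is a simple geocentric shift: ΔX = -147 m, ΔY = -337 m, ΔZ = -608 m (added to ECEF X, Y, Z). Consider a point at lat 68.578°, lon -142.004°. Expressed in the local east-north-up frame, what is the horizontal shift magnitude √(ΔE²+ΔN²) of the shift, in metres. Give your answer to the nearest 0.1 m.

551.6 m

The local east axis at (φ, λ) is (−sin λ, cos λ, 0), so ΔE = −sin(-142.004°)·(-147) + cos(-142.004°)·(-337) = 175.08 m.
The local north axis is (−sin φ cos λ, −sin φ sin λ, cos φ), giving ΔN = -107.841 − 193.127 − 222.062 = -523.03 m.
Horizontal magnitude = √(ΔE² + ΔN²) = √(175.08² + (-523.03)²) = 551.56 m.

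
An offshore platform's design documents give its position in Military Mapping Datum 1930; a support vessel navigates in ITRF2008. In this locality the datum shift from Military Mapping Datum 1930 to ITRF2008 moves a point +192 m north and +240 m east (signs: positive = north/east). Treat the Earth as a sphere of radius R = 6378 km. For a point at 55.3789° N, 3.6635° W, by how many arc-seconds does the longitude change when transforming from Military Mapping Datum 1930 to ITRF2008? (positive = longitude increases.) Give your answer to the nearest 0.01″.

Δλ = 13.66″

At latitude 55.3789°, cos φ = 0.568147.
One radian of longitude at latitude φ spans R cos φ, so Δλ = ΔE / (R cos φ) = 240.0 / (6378000 × 0.568147) = 6.6232e-05 rad = 13.661″.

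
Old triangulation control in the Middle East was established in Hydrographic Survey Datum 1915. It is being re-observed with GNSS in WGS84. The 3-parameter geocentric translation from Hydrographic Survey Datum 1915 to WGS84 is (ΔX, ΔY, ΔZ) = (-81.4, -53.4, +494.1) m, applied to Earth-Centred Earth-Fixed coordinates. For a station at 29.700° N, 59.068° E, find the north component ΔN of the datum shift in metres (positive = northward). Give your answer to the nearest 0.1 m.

At φ = 29.700°, λ = 59.068°: sin φ = 0.495459, cos φ = 0.868632, sin λ = 0.857778, cos λ = 0.514020.
ΔN = −sin φ cos λ·ΔX − sin φ sin λ·ΔY + cos φ·ΔZ = −(0.495459)(0.514020)(-81.4) − (0.495459)(0.857778)(-53.4) + (0.868632)(494.1) = 472.62 m.

ΔN = 472.6 m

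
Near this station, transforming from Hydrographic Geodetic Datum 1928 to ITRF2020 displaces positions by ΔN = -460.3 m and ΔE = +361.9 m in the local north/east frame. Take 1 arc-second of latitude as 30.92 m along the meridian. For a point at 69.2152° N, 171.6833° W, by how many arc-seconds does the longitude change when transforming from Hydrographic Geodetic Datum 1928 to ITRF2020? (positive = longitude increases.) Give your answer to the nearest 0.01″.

At latitude 69.2152°, cos φ = 0.354859.
1″ of longitude at this latitude = 30.92 × cos φ = 10.9722 m, so Δλ = 361.9 / 10.9722 = 32.983″.

Δλ = 32.98″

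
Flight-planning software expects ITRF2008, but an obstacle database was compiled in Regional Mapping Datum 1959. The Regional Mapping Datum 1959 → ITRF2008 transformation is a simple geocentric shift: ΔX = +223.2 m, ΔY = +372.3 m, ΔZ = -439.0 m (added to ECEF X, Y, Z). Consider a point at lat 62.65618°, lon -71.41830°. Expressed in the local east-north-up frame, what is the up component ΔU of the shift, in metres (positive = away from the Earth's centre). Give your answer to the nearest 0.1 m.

ΔU = -519.4 m

The local up (radial) axis is (cos φ cos λ, cos φ sin λ, sin φ), giving ΔU = 32.669 − 162.094 − 389.949 = -519.37 m.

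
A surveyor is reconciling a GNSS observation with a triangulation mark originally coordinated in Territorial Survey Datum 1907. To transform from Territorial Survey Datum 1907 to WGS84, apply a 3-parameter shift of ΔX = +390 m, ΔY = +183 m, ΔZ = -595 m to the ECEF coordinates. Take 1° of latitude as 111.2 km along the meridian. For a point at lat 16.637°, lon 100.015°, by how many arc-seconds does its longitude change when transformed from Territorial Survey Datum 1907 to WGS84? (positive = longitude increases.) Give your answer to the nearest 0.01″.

sin φ = 0.286307, cos φ = 0.958138, sin λ = 0.984762, cos λ = -0.173906.
East component: ΔE = −sin λ·ΔX + cos λ·ΔY = −(0.984762)(390) + (-0.173906)(183) = -415.88 m.
1° of latitude spans 111200 m; at latitude φ, 1° of longitude spans that × cos φ = 106544.9 m, so Δλ = -415.88 / 106544.9 × 3600 = -14.052″.

Δλ = -14.05″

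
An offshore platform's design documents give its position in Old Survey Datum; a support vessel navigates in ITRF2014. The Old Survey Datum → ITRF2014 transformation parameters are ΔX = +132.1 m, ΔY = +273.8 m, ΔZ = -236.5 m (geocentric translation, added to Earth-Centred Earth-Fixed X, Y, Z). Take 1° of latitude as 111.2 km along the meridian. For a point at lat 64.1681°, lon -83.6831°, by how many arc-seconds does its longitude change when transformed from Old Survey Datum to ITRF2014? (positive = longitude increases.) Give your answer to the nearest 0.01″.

Δλ = 11.99″

sin φ = 0.900076, cos φ = 0.435732, sin λ = -0.993929, cos λ = 0.110027.
East component: ΔE = −sin λ·ΔX + cos λ·ΔY = −(-0.993929)(132.1) + (0.110027)(273.8) = 161.42 m.
1° of latitude spans 111200 m; at latitude φ, 1° of longitude spans that × cos φ = 48453.4 m, so Δλ = 161.42 / 48453.4 × 3600 = 11.993″.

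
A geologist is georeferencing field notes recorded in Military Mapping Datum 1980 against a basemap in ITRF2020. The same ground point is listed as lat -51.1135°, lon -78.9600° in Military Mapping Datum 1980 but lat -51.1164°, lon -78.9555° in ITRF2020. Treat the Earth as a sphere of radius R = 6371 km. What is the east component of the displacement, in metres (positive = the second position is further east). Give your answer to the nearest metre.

ΔE = 314 m

Δφ = -51.1164° − -51.1135° = -0.0029°; Δλ = -78.9555° − -78.9600° = +0.0045°.
1° along a meridian = πR/180 = 111195 m.
ΔN = Δφ × 111195 = -322.5 m; ΔE = Δλ × 111195 × cos(-51.1135°) = +0.0045 × 111195 × 0.627780 = 314.1 m.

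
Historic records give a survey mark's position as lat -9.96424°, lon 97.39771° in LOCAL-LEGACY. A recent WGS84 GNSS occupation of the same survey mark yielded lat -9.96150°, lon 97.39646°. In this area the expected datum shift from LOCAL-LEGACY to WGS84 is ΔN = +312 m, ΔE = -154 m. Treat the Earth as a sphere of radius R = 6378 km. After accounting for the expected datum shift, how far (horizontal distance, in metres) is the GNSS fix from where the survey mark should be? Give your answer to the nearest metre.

18 m

Observed coordinate differences: Δφ = +0.00274°, Δλ = -0.00125°.
Converting to metres (1° lat = 111317 m, cos φ = 0.984916): observed ΔN = 305.0 m, observed ΔE = -137.0 m.
Subtracting the expected shift leaves a residual of 305.0 − (312) = -7.0 m north and -137.0 − (-154) = 17.0 m east.
Residual distance = √((-7.0)² + 17.0²) = 18.3 m.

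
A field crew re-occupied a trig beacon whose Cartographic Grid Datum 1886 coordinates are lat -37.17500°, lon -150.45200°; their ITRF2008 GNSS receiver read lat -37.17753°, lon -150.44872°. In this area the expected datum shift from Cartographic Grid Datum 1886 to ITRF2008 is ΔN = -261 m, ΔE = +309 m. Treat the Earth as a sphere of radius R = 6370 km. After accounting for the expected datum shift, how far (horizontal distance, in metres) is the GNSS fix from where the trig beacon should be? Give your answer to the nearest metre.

Observed coordinate differences: Δφ = -0.00253°, Δλ = +0.00328°.
Converting to metres (1° lat = 111177 m, cos φ = 0.796794): observed ΔN = -281.3 m, observed ΔE = 290.6 m.
Subtracting the expected shift leaves a residual of -281.3 − (-261) = -20.3 m north and 290.6 − (309) = -18.4 m east.
Residual distance = √((-20.3)² + (-18.4)²) = 27.4 m.

27 m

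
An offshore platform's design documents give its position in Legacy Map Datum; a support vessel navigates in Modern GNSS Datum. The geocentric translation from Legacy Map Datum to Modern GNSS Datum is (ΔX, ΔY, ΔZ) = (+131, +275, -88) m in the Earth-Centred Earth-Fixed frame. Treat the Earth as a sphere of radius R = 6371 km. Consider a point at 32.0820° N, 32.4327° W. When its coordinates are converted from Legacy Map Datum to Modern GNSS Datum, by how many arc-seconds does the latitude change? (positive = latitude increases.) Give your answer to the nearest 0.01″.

sin φ = 0.531132, cos φ = 0.847289, sin λ = -0.536309, cos λ = 0.844022.
North component: ΔN = −sin φ cos λ·ΔX − sin φ sin λ·ΔY + cos φ·ΔZ = −(0.531132)(0.844022)(131) − (0.531132)(-0.536309)(275) + (0.847289)(-88) = -54.95 m.
1° of latitude spans πR/180 = 111195 m, so Δφ = -54.95 / 111195 × 3600 = -1.779″.

Δφ = -1.78″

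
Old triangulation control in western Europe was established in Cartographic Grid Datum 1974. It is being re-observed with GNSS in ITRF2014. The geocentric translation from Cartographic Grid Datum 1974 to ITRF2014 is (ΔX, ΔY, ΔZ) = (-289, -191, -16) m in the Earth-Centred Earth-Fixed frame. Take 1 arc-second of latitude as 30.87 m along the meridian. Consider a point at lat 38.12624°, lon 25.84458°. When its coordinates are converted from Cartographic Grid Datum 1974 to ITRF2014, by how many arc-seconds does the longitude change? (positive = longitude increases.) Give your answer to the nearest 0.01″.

Δλ = -1.89″

sin φ = 0.617396, cos φ = 0.786652, sin λ = 0.435931, cos λ = 0.899980.
East component: ΔE = −sin λ·ΔX + cos λ·ΔY = −(0.435931)(-289) + (0.899980)(-191) = -45.91 m.
1° of latitude spans 3600 × 30.87 = 111132 m; at latitude φ, 1° of longitude spans that × cos φ = 87422.2 m, so Δλ = -45.91 / 87422.2 × 3600 = -1.891″.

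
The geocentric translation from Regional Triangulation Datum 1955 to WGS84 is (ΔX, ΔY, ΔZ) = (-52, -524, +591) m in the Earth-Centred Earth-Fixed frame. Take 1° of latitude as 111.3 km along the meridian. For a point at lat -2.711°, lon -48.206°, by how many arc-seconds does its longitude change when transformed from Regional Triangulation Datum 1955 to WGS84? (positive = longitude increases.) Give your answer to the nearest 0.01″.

Δλ = -12.56″

sin φ = -0.047298, cos φ = 0.998881, sin λ = -0.745546, cos λ = 0.666454.
East component: ΔE = −sin λ·ΔX + cos λ·ΔY = −(-0.745546)(-52) + (0.666454)(-524) = -387.99 m.
1° of latitude spans 111300 m; at latitude φ, 1° of longitude spans that × cos φ = 111175.4 m, so Δλ = -387.99 / 111175.4 × 3600 = -12.564″.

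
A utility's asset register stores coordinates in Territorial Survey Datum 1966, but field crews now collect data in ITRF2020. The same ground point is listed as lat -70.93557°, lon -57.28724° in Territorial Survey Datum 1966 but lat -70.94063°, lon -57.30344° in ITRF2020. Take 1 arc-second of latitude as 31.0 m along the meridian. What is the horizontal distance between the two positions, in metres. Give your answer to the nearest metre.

817 m

Δφ = -70.94063° − -70.93557° = -0.00506°; Δλ = -57.30344° − -57.28724° = -0.01620°.
1° of latitude = 3600 × 31.00 = 111600 m.
ΔN = Δφ × 111600 = -564.7 m; ΔE = Δλ × 111600 × cos(-70.93557°) = -0.01620 × 111600 × 0.326631 = -590.5 m.
Distance = √(ΔE² + ΔN²) = √((-590.5)² + (-564.7)²) = 817.1 m.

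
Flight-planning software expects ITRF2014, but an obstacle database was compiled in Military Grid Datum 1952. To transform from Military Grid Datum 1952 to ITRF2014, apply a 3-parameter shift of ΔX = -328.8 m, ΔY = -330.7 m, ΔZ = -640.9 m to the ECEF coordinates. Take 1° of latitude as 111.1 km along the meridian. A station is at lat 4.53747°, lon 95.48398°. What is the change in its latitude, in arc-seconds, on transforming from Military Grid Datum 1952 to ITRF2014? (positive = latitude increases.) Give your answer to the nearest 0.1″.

Δφ = -19.9″

sin φ = 0.079111, cos φ = 0.996866, sin λ = 0.995423, cos λ = -0.095567.
North component: ΔN = −sin φ cos λ·ΔX − sin φ sin λ·ΔY + cos φ·ΔZ = −(0.079111)(-0.095567)(-328.8) − (0.079111)(0.995423)(-330.7) + (0.996866)(-640.9) = -615.33 m.
1° of latitude spans 111100 m, so Δφ = -615.33 / 111100 × 3600 = -19.939″.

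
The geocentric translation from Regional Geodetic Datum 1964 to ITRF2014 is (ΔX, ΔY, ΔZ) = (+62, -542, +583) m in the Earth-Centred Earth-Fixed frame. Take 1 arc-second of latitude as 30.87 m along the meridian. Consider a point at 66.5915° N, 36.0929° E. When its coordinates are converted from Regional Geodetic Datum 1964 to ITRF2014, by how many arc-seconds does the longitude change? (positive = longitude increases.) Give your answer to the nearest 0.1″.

Δλ = -38.7″

sin φ = 0.917696, cos φ = 0.397284, sin λ = 0.589096, cos λ = 0.808063.
East component: ΔE = −sin λ·ΔX + cos λ·ΔY = −(0.589096)(62) + (0.808063)(-542) = -474.49 m.
1° of latitude spans 3600 × 30.87 = 111132 m; at latitude φ, 1° of longitude spans that × cos φ = 44151.0 m, so Δλ = -474.49 / 44151.0 × 3600 = -38.689″.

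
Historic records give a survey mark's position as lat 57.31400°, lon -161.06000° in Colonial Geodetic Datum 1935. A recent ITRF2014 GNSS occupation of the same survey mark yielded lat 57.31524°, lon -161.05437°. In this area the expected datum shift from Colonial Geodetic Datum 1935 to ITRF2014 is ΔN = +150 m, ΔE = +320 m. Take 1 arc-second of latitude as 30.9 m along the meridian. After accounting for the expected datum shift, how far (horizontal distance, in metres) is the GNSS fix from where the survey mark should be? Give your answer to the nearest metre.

Observed coordinate differences: Δφ = +0.00124°, Δλ = +0.00563°.
Converting to metres (1° lat = 111240 m, cos φ = 0.540035): observed ΔN = 137.9 m, observed ΔE = 338.2 m.
Subtracting the expected shift leaves a residual of 137.9 − (150) = -12.1 m north and 338.2 − (320) = 18.2 m east.
Residual distance = √((-12.1)² + 18.2²) = 21.8 m.

22 m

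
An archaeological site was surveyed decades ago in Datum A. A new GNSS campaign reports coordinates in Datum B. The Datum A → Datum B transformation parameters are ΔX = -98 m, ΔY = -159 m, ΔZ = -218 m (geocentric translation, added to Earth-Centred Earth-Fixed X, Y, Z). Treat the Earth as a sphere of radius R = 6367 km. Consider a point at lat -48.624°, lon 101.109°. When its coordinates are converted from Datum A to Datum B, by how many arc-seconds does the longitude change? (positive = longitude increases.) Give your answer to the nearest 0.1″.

Δλ = 6.2″

sin φ = -0.750388, cos φ = 0.660998, sin λ = 0.981262, cos λ = -0.192676.
East component: ΔE = −sin λ·ΔX + cos λ·ΔY = −(0.981262)(-98) + (-0.192676)(-159) = 126.80 m.
1° of latitude spans πR/180 = 111125 m; at latitude φ, 1° of longitude spans that × cos φ = 73453.4 m, so Δλ = 126.80 / 73453.4 × 3600 = 6.215″.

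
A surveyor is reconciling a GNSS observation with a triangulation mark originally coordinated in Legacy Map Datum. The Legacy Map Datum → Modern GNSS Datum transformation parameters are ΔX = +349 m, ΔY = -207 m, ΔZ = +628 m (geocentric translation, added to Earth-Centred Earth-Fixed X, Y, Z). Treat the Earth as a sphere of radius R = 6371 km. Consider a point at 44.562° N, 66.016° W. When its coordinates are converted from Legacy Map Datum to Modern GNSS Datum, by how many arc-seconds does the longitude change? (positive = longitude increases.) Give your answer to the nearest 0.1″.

sin φ = 0.701681, cos φ = 0.712492, sin λ = -0.913659, cos λ = 0.406482.
East component: ΔE = −sin λ·ΔX + cos λ·ΔY = −(-0.913659)(349) + (0.406482)(-207) = 234.73 m.
1° of latitude spans πR/180 = 111195 m; at latitude φ, 1° of longitude spans that × cos φ = 79225.4 m, so Δλ = 234.73 / 79225.4 × 3600 = 10.666″.

Δλ = 10.7″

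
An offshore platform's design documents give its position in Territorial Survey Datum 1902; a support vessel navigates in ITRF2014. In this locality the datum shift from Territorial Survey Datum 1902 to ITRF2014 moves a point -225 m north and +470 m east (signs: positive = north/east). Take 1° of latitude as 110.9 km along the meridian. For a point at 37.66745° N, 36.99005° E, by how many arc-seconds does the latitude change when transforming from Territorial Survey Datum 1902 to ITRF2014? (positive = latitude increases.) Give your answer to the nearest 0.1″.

Δφ = -7.3″

1° of latitude = 110.9 km, so Δφ = -225.0 / 110900 = -0.0020289° = -7.304″.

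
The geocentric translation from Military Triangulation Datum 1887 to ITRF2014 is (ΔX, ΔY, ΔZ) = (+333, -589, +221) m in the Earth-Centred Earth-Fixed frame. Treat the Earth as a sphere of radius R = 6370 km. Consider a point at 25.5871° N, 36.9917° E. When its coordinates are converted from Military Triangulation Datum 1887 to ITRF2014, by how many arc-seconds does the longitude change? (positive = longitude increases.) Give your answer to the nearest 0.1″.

sin φ = 0.431883, cos φ = 0.901930, sin λ = 0.601699, cos λ = 0.798723.
East component: ΔE = −sin λ·ΔX + cos λ·ΔY = −(0.601699)(333) + (0.798723)(-589) = -670.81 m.
1° of latitude spans πR/180 = 111177 m; at latitude φ, 1° of longitude spans that × cos φ = 100274.3 m, so Δλ = -670.81 / 100274.3 × 3600 = -24.083″.

Δλ = -24.1″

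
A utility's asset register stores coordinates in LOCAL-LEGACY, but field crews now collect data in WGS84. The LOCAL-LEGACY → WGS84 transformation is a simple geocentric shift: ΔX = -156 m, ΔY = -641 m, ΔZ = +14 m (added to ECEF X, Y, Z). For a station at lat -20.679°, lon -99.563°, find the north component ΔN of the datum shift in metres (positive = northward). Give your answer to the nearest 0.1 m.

At φ = -20.679°, λ = -99.563°: sin φ = -0.353132, cos φ = 0.935574, sin λ = -0.986104, cos λ = -0.166132.
ΔN = −sin φ cos λ·ΔX − sin φ sin λ·ΔY + cos φ·ΔZ = −(-0.353132)(-0.166132)(-156) − (-0.353132)(-0.986104)(-641) + (0.935574)(14) = 245.46 m.

ΔN = 245.5 m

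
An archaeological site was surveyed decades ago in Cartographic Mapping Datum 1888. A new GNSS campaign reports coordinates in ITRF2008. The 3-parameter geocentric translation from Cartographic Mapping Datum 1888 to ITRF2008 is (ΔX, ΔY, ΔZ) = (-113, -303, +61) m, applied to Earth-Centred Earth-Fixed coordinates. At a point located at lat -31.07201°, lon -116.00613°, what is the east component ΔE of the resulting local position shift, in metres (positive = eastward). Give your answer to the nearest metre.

The local east axis at (φ, λ) is (−sin λ, cos λ, 0), so ΔE = −sin(-116.00613°)·(-113) + cos(-116.00613°)·(-303) = 31.30 m.

ΔE = 31 m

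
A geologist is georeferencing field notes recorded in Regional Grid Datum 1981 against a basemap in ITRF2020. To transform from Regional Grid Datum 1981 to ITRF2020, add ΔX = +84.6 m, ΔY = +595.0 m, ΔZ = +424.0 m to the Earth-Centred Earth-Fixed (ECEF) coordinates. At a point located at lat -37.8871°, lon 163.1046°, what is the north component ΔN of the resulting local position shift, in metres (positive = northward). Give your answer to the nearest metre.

ΔN = 391 m

At φ = -37.8871°, λ = 163.1046°: sin φ = -0.614108, cos φ = 0.789222, sin λ = 0.290625, cos λ = -0.956837.
ΔN = −sin φ cos λ·ΔX − sin φ sin λ·ΔY + cos φ·ΔZ = −(-0.614108)(-0.956837)(84.6) − (-0.614108)(0.290625)(595.0) + (0.789222)(424.0) = 391.11 m.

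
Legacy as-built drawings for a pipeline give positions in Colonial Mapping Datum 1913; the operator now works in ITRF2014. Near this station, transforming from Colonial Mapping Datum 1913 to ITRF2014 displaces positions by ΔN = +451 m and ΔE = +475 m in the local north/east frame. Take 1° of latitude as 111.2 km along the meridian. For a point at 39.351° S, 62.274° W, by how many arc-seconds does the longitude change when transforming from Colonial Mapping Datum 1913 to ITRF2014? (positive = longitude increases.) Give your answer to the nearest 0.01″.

Δλ = 19.89″

At latitude -39.351°, cos φ = 0.773276.
1° of longitude at this latitude = 111.2 × cos φ = 85.99 km, so Δλ = 475.0 / 85988.3 = 0.0055240° = 19.886″.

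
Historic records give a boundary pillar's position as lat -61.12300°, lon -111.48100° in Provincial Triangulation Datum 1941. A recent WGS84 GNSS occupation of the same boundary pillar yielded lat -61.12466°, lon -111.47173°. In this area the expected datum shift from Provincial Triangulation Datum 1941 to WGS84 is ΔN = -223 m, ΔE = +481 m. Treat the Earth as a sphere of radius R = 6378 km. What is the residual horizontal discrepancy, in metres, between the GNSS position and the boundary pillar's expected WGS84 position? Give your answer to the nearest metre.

Observed coordinate differences: Δφ = -0.00166°, Δλ = +0.00927°.
Converting to metres (1° lat = 111317 m, cos φ = 0.482931): observed ΔN = -184.8 m, observed ΔE = 498.3 m.
Subtracting the expected shift leaves a residual of -184.8 − (-223) = 38.2 m north and 498.3 − (481) = 17.3 m east.
Residual distance = √(38.2² + 17.3²) = 42.0 m.

42 m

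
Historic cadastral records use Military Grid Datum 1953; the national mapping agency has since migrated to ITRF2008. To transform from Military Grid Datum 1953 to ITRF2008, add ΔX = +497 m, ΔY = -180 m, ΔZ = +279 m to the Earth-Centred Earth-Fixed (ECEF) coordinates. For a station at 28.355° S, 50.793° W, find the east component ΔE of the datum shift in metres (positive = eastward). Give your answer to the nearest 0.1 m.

At φ = -28.355°, λ = -50.793°: sin φ = -0.474933, cos φ = 0.880022, sin λ = -0.774867, cos λ = 0.632124.
ΔE = −sin λ·ΔX + cos λ·ΔY = −(-0.774867)·(497) + (0.632124)·(-180) = 271.33 m.

ΔE = 271.3 m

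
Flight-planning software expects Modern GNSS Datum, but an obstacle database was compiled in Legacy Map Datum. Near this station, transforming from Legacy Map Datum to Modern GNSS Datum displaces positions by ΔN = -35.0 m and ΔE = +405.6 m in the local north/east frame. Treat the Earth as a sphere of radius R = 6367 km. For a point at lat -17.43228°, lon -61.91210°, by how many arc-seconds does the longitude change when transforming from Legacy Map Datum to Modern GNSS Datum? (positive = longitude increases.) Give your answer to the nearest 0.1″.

Δλ = 13.8″

At latitude -17.43228°, cos φ = 0.954072.
One radian of longitude at latitude φ spans R cos φ, so Δλ = ΔE / (R cos φ) = 405.6 / (6367000 × 0.954072) = 6.6770e-05 rad = 13.772″.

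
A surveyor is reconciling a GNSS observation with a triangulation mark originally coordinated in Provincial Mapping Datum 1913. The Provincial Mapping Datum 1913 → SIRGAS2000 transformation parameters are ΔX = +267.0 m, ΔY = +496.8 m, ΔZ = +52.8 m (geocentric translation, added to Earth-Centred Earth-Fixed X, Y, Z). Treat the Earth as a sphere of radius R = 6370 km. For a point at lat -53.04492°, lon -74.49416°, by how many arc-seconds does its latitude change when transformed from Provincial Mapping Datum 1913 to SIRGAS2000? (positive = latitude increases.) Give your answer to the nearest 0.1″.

Δφ = -9.5″

sin φ = -0.799107, cos φ = 0.601189, sin λ = -0.963603, cos λ = 0.267337.
North component: ΔN = −sin φ cos λ·ΔX − sin φ sin λ·ΔY + cos φ·ΔZ = −(-0.799107)(0.267337)(267.0) − (-0.799107)(-0.963603)(496.8) + (0.601189)(52.8) = -293.76 m.
1° of latitude spans πR/180 = 111177 m, so Δφ = -293.76 / 111177 × 3600 = -9.512″.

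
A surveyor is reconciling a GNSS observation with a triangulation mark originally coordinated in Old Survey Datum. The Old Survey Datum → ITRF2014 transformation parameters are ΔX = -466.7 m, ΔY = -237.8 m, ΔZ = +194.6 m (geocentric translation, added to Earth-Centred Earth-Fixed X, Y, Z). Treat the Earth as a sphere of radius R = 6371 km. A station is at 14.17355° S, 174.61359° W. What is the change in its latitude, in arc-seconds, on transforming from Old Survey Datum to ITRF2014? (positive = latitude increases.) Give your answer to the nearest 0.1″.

sin φ = -0.244860, cos φ = 0.969558, sin λ = -0.093872, cos λ = -0.995584.
North component: ΔN = −sin φ cos λ·ΔX − sin φ sin λ·ΔY + cos φ·ΔZ = −(-0.244860)(-0.995584)(-466.7) − (-0.244860)(-0.093872)(-237.8) + (0.969558)(194.6) = 307.91 m.
1° of latitude spans πR/180 = 111195 m, so Δφ = 307.91 / 111195 × 3600 = 9.969″.

Δφ = 10.0″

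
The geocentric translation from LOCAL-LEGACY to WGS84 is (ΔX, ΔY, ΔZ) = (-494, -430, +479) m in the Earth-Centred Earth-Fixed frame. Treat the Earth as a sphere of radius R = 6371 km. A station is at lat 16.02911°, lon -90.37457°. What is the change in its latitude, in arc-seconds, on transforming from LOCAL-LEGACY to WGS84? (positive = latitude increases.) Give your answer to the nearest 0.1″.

Δφ = 11.0″

sin φ = 0.276126, cos φ = 0.961122, sin λ = -0.999979, cos λ = -0.006537.
North component: ΔN = −sin φ cos λ·ΔX − sin φ sin λ·ΔY + cos φ·ΔZ = −(0.276126)(-0.006537)(-494) − (0.276126)(-0.999979)(-430) + (0.961122)(479) = 340.75 m.
1° of latitude spans πR/180 = 111195 m, so Δφ = 340.75 / 111195 × 3600 = 11.032″.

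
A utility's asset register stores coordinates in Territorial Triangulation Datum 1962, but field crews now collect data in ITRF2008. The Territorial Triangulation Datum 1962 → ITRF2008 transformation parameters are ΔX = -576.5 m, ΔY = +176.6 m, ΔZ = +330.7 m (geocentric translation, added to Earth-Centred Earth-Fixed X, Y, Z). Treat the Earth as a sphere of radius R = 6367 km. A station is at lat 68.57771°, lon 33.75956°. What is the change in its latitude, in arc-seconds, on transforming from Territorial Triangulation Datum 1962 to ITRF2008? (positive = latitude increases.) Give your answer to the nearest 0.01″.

sin φ = 0.930914, cos φ = 0.365239, sin λ = 0.555709, cos λ = 0.831377.
North component: ΔN = −sin φ cos λ·ΔX − sin φ sin λ·ΔY + cos φ·ΔZ = −(0.930914)(0.831377)(-576.5) − (0.930914)(0.555709)(176.6) + (0.365239)(330.7) = 475.60 m.
1° of latitude spans πR/180 = 111125 m, so Δφ = 475.60 / 111125 × 3600 = 15.408″.

Δφ = 15.41″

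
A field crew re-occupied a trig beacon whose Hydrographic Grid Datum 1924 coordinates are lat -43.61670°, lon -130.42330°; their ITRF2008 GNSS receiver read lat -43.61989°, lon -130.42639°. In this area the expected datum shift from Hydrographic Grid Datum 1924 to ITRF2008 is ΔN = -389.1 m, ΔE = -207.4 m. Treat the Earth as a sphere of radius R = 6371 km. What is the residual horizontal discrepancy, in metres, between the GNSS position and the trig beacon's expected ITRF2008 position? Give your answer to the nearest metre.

Observed coordinate differences: Δφ = -0.00319°, Δλ = -0.00309°.
Converting to metres (1° lat = 111195 m, cos φ = 0.723971): observed ΔN = -354.7 m, observed ΔE = -248.8 m.
Subtracting the expected shift leaves a residual of -354.7 − (-389.1) = 34.4 m north and -248.8 − (-207.4) = -41.4 m east.
Residual distance = √(34.4² + (-41.4)²) = 53.8 m.

54 m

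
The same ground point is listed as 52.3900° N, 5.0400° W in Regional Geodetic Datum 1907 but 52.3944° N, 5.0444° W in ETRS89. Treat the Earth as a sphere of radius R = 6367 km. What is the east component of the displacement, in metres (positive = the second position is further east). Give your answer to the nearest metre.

ΔE = -298 m

Δφ = 52.3944° − 52.3900° = +0.0044°; Δλ = -5.0444° − -5.0400° = -0.0044°.
1° along a meridian = πR/180 = 111125 m.
ΔN = Δφ × 111125 = 489.0 m; ΔE = Δλ × 111125 × cos(52.3900°) = -0.0044 × 111125 × 0.610283 = -298.4 m.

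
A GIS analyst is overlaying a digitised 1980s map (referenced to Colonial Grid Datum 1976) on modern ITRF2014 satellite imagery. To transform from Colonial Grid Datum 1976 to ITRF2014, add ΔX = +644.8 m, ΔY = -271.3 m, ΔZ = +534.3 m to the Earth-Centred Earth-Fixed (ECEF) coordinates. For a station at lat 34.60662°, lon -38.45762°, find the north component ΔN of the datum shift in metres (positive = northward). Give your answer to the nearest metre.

The local north axis is (−sin φ cos λ, −sin φ sin λ, cos φ), giving ΔN = -286.765 − 95.829 + 439.767 = 57.17 m.

ΔN = 57 m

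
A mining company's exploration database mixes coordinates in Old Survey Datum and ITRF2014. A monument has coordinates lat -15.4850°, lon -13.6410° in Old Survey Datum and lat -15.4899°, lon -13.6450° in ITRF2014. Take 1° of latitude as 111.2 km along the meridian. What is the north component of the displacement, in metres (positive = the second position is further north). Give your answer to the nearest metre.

Δφ = -15.4899° − -15.4850° = -0.0049°; Δλ = -13.6450° − -13.6410° = -0.0040°.
ΔN = Δφ × 111200 = -544.9 m; ΔE = Δλ × 111200 × cos(-15.4850°) = -0.0040 × 111200 × 0.963700 = -428.7 m.

ΔN = -545 m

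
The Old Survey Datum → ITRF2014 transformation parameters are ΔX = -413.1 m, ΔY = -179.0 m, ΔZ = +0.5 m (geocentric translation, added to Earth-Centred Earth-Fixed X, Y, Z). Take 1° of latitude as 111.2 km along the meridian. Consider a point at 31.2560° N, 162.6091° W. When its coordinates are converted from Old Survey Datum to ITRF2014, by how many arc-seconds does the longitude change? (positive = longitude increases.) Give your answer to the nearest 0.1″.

sin φ = 0.518863, cos φ = 0.854858, sin λ = -0.298889, cos λ = -0.954288.
East component: ΔE = −sin λ·ΔX + cos λ·ΔY = −(-0.298889)(-413.1) + (-0.954288)(-179.0) = 47.35 m.
1° of latitude spans 111200 m; at latitude φ, 1° of longitude spans that × cos φ = 95060.2 m, so Δλ = 47.35 / 95060.2 × 3600 = 1.793″.

Δλ = 1.8″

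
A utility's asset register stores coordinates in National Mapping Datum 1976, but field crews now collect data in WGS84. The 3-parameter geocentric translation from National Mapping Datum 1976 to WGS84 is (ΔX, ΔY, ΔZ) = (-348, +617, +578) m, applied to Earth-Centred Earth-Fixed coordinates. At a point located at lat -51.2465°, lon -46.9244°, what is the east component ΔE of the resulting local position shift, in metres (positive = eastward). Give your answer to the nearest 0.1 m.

ΔE = 167.2 m

The local east axis at (φ, λ) is (−sin λ, cos λ, 0), so ΔE = −sin(-46.9244°)·(-348) + cos(-46.9244°)·617 = 167.19 m.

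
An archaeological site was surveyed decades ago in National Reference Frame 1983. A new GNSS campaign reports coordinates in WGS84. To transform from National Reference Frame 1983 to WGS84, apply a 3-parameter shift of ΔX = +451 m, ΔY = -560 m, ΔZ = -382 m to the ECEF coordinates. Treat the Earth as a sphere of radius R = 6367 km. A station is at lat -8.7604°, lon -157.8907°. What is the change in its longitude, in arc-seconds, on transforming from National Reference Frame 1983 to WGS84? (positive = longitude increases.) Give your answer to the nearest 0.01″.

Δλ = 22.57″

sin φ = -0.152303, cos φ = 0.988334, sin λ = -0.376375, cos λ = -0.926468.
East component: ΔE = −sin λ·ΔX + cos λ·ΔY = −(-0.376375)(451) + (-0.926468)(-560) = 688.57 m.
1° of latitude spans πR/180 = 111125 m; at latitude φ, 1° of longitude spans that × cos φ = 109828.7 m, so Δλ = 688.57 / 109828.7 × 3600 = 22.570″.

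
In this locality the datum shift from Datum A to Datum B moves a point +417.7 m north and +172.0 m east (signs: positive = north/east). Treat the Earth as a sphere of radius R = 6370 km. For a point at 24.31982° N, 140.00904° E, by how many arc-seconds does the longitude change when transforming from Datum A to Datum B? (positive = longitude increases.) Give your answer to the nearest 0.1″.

Δλ = 6.1″

At latitude 24.31982°, cos φ = 0.911261.
One radian of longitude at latitude φ spans R cos φ, so Δλ = ΔE / (R cos φ) = 172.0 / (6370000 × 0.911261) = 2.9631e-05 rad = 6.112″.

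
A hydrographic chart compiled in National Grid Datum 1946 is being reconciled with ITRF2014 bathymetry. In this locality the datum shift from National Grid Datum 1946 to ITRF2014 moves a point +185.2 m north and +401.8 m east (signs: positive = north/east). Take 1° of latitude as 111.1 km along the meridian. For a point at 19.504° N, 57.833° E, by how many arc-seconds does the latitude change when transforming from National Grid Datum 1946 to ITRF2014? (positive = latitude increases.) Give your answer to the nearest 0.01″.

1° of latitude = 111.1 km, so Δφ = 185.2 / 111100 = 0.0016670° = 6.001″.

Δφ = 6.00″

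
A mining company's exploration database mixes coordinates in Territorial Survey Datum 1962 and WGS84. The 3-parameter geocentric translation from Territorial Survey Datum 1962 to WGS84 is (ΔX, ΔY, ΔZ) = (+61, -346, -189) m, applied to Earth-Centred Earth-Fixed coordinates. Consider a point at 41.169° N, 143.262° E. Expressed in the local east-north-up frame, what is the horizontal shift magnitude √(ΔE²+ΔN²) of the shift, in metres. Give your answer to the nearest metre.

242 m

The local east axis at (φ, λ) is (−sin λ, cos λ, 0), so ΔE = −sin(143.262°)·61 + cos(143.262°)·(-346) = 240.79 m.
The local north axis is (−sin φ cos λ, −sin φ sin λ, cos φ), giving ΔN = 32.180 + 136.240 − 142.274 = 26.15 m.
Horizontal magnitude = √(ΔE² + ΔN²) = √(240.79² + 26.15²) = 242.20 m.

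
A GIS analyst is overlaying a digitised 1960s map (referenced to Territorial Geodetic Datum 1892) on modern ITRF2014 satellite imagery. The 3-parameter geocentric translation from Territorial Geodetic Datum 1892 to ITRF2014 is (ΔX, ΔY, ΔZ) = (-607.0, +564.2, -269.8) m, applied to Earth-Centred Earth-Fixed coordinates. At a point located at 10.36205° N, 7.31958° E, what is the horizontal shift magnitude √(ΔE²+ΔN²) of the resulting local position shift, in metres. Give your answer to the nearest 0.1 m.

659.2 m

At φ = 10.36205°, λ = 7.31958°: sin φ = 0.179868, cos φ = 0.983691, sin λ = 0.127404, cos λ = 0.991851.
ΔE = −sin λ·ΔX + cos λ·ΔY = −(0.127404)·(-607.0) + (0.991851)·(564.2) = 636.94 m.
ΔN = −sin φ cos λ·ΔX − sin φ sin λ·ΔY + cos φ·ΔZ = −(0.179868)(0.991851)(-607.0) − (0.179868)(0.127404)(564.2) + (0.983691)(-269.8) = -170.04 m.
Horizontal magnitude = √(ΔE² + ΔN²) = √(636.94² + (-170.04)²) = 659.24 m.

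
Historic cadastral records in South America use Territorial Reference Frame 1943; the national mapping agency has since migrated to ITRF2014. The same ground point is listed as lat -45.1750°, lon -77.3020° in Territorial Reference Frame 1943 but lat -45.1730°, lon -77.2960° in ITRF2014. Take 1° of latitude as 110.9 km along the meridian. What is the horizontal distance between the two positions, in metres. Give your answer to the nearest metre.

519 m

Δφ = -45.1730° − -45.1750° = +0.0020°; Δλ = -77.2960° − -77.3020° = +0.0060°.
ΔN = Δφ × 110900 = 221.8 m; ΔE = Δλ × 110900 × cos(-45.1750°) = +0.0060 × 110900 × 0.704944 = 469.1 m.
Distance = √(ΔE² + ΔN²) = √(469.1² + 221.8²) = 518.9 m.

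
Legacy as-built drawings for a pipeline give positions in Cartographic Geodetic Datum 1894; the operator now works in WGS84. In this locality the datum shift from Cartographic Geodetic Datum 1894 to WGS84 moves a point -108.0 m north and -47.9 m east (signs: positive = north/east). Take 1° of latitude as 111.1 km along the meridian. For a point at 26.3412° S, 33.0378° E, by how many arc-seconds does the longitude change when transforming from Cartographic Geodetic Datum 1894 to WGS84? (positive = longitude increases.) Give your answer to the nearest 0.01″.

Δλ = -1.73″

At latitude -26.3412°, cos φ = 0.896168.
1° of longitude at this latitude = 111.1 × cos φ = 99.56 km, so Δλ = -47.9 / 99564.2 = -0.0004811° = -1.732″.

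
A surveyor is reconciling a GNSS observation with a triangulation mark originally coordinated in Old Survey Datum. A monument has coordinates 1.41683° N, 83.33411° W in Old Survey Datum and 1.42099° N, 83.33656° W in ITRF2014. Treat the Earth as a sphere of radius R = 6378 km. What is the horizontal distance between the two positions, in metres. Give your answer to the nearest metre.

Δφ = 1.42099° − 1.41683° = +0.00416°; Δλ = -83.33656° − -83.33411° = -0.00245°.
1° along a meridian = πR/180 = 111317 m.
ΔN = Δφ × 111317 = 463.1 m; ΔE = Δλ × 111317 × cos(1.41683°) = -0.00245 × 111317 × 0.999694 = -272.6 m.
Distance = √(ΔE² + ΔN²) = √((-272.6)² + 463.1²) = 537.4 m.

537 m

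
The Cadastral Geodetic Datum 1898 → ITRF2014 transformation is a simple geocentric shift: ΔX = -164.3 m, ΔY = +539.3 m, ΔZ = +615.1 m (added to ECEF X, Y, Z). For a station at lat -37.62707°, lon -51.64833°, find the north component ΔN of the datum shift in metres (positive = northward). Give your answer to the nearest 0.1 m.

The local north axis is (−sin φ cos λ, −sin φ sin λ, cos φ), giving ΔN = -62.240 − 258.206 + 487.160 = 166.71 m.

ΔN = 166.7 m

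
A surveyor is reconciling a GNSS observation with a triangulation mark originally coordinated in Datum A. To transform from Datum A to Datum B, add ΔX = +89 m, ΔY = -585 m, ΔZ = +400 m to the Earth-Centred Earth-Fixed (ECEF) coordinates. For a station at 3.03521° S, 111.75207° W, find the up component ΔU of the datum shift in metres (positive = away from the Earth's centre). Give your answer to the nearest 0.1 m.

ΔU = 488.5 m

At φ = -3.03521°, λ = -111.75207°: sin φ = -0.052950, cos φ = 0.998597, sin λ = -0.928796, cos λ = -0.370591.
ΔU = cos φ cos λ·ΔX + cos φ sin λ·ΔY + sin φ·ΔZ = (0.998597)(-0.370591)(89) + (0.998597)(-0.928796)(-585) + (-0.052950)(400) = 488.47 m.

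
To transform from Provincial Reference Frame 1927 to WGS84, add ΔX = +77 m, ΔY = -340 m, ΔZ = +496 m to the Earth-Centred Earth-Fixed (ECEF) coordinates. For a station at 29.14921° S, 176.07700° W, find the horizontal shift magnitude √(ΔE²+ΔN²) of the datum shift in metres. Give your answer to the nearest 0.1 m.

533.3 m

At φ = -29.14921°, λ = -176.07700°: sin φ = -0.487086, cos φ = 0.873354, sin λ = -0.068416, cos λ = -0.997657.
ΔE = −sin λ·ΔX + cos λ·ΔY = −(-0.068416)·(77) + (-0.997657)·(-340) = 344.47 m.
ΔN = −sin φ cos λ·ΔX − sin φ sin λ·ΔY + cos φ·ΔZ = −(-0.487086)(-0.997657)(77) − (-0.487086)(-0.068416)(-340) + (0.873354)(496) = 407.10 m.
Horizontal magnitude = √(ΔE² + ΔN²) = √(344.47² + 407.10²) = 533.28 m.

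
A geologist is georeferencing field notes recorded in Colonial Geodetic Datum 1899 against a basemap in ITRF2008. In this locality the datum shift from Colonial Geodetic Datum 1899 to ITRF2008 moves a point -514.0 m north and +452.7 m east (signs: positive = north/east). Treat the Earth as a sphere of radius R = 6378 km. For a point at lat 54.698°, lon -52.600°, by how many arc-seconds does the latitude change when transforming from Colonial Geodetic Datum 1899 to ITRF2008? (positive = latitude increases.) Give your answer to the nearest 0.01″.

On a sphere of radius R, 1 rad of latitude = R, so Δφ = ΔN / R = -514.0 / 6378000 = -8.0590e-05 rad = -16.623″.

Δφ = -16.62″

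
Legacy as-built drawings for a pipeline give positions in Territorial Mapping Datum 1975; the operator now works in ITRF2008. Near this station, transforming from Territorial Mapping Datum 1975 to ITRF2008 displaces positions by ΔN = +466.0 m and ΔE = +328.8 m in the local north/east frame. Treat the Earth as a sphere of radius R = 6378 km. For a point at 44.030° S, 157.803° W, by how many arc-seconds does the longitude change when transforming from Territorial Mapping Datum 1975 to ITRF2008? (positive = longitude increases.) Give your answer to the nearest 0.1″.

Δλ = 14.8″

At latitude -44.030°, cos φ = 0.718976.
One radian of longitude at latitude φ spans R cos φ, so Δλ = ΔE / (R cos φ) = 328.8 / (6378000 × 0.718976) = 7.1702e-05 rad = 14.790″.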